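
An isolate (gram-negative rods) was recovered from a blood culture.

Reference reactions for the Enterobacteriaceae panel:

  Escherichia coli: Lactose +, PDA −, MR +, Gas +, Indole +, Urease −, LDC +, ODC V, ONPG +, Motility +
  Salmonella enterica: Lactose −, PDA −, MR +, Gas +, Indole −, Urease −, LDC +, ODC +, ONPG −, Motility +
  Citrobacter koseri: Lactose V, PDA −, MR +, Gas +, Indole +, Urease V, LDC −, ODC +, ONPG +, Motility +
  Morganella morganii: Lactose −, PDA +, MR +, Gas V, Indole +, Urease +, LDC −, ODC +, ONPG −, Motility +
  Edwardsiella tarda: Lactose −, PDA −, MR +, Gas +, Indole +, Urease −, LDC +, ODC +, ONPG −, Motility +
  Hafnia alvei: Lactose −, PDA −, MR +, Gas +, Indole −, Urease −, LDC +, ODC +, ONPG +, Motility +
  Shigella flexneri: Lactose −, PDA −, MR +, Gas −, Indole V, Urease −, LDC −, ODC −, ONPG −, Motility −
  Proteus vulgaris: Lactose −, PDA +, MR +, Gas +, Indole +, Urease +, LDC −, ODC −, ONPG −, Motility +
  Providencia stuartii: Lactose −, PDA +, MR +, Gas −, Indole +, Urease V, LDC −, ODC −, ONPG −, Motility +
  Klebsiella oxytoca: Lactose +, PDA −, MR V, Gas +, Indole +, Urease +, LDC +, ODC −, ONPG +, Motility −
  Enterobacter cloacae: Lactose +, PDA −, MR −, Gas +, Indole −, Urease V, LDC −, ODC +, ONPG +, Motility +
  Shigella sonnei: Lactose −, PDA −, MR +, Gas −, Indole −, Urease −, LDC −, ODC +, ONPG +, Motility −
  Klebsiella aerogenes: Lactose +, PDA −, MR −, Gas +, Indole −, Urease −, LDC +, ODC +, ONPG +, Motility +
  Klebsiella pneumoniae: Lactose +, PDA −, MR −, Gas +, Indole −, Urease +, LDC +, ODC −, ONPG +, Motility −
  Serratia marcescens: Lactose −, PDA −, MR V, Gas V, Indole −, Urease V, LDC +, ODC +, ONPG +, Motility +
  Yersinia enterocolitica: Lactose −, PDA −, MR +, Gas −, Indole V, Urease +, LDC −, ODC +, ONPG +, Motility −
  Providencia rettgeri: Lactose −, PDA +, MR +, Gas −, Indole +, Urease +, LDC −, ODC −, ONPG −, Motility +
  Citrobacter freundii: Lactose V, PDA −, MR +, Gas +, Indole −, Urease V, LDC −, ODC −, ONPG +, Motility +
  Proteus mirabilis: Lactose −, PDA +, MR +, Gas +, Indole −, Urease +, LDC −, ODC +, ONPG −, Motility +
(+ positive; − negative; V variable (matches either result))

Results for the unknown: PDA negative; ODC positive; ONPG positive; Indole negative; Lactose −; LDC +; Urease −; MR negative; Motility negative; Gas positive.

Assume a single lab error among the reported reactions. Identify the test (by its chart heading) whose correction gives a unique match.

Motility

As reported, no row in the chart matches all 10 reactions.
Reversing Motility (to +) → unique match: Serratia marcescens.
Reversing Lactose → still no organism matches.
Reversing Gas → still no organism matches.
Reversing ODC → still no organism matches.
Reversing PDA → still no organism matches.
Reversing Urease → still no organism matches.
Reversing Indole → still no organism matches.
Reversing MR → still no organism matches.
Reversing ONPG → still no organism matches.
Reversing LDC → still no organism matches.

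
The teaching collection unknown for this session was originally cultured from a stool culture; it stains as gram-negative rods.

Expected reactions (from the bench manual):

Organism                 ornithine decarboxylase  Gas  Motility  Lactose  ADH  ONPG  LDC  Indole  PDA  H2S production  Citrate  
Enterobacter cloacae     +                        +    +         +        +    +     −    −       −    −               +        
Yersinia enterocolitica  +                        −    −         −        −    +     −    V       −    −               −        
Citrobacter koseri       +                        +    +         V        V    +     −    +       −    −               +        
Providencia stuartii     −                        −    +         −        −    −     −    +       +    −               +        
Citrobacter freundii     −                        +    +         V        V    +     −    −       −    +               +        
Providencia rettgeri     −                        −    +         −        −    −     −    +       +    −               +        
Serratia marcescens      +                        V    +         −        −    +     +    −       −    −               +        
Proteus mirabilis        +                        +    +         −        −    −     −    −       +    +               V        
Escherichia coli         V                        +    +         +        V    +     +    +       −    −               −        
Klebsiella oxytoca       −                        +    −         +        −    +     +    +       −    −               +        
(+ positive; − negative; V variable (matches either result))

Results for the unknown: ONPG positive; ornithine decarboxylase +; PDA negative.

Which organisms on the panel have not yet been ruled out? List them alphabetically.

ornithine decarboxylase +: excludes Providencia stuartii, Citrobacter freundii, Providencia rettgeri, Klebsiella oxytoca — 6 left.
ONPG +: excludes Proteus mirabilis — 5 left.
PDA −: all 5 remaining candidates are consistent.

Citrobacter koseri, Enterobacter cloacae, Escherichia coli, Serratia marcescens, Yersinia enterocolitica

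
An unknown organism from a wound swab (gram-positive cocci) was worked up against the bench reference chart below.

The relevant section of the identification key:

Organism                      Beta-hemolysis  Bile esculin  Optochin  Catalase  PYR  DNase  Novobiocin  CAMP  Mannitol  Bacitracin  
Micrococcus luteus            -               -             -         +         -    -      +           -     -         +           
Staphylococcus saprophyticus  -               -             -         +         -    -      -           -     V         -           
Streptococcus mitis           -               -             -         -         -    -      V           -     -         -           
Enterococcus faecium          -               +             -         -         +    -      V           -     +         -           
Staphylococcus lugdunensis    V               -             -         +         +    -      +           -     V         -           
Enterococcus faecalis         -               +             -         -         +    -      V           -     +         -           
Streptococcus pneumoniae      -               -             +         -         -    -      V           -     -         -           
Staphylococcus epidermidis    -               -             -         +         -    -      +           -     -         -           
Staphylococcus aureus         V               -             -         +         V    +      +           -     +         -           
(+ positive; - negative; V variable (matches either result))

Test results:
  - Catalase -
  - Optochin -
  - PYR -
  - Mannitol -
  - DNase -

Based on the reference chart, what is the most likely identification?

Streptococcus mitis

DNase -: excludes Staphylococcus aureus — 8 left.
Catalase -: excludes Micrococcus luteus, Staphylococcus saprophyticus, Staphylococcus lugdunensis, Staphylococcus epidermidis — 4 left.
Optochin -: excludes Streptococcus pneumoniae — 3 left.
Mannitol -: excludes Enterococcus faecium, Enterococcus faecalis — 1 left.
PYR -: the one remaining candidate is consistent.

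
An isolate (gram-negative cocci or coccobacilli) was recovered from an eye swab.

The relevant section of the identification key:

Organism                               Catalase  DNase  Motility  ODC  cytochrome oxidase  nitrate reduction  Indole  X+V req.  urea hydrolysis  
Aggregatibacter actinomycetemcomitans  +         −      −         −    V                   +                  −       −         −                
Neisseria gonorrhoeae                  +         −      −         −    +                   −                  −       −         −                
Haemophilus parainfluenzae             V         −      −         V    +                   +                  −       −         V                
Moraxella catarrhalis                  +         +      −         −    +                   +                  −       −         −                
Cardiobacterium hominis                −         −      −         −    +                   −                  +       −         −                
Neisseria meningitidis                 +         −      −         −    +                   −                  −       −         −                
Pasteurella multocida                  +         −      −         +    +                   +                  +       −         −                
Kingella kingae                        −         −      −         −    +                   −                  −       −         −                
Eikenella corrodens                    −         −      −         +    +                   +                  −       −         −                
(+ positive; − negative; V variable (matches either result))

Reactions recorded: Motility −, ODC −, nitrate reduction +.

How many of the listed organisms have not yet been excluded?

nitrate reduction +: excludes Neisseria gonorrhoeae, Cardiobacterium hominis, Neisseria meningitidis, Kingella kingae — 5 left.
ODC −: excludes Pasteurella multocida, Eikenella corrodens — 3 left.
Motility −: all 3 remaining candidates are consistent.
Still consistent: Aggregatibacter actinomycetemcomitans, Haemophilus parainfluenzae, Moraxella catarrhalis.

3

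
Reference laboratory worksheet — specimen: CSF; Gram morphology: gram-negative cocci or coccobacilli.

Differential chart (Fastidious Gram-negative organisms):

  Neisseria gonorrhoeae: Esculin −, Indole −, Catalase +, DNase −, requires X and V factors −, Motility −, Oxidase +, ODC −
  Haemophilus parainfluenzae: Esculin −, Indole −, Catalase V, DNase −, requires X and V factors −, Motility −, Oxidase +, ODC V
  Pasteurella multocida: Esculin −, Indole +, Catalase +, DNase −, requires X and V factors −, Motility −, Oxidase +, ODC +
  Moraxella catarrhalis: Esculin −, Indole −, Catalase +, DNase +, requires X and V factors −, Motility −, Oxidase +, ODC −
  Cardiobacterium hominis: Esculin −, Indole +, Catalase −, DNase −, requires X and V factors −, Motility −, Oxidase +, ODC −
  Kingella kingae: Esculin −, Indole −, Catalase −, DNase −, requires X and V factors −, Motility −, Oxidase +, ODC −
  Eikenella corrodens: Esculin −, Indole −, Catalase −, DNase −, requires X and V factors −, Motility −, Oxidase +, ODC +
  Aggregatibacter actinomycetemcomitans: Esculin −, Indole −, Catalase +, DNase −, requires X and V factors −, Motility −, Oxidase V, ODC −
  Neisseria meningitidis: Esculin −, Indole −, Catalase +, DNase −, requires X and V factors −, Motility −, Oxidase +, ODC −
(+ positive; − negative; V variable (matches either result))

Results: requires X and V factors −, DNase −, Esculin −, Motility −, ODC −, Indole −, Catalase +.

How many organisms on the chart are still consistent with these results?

4

Motility −: all 9 remaining candidates are consistent.
DNase −: excludes Moraxella catarrhalis — 8 left.
Esculin −: all 8 remaining candidates are consistent.
requires X and V factors −: all 8 remaining candidates are consistent.
ODC −: excludes Pasteurella multocida, Eikenella corrodens — 6 left.
Indole −: excludes Cardiobacterium hominis — 5 left.
Catalase +: excludes Kingella kingae — 4 left.
Still consistent: Aggregatibacter actinomycetemcomitans, Haemophilus parainfluenzae, Neisseria gonorrhoeae, Neisseria meningitidis.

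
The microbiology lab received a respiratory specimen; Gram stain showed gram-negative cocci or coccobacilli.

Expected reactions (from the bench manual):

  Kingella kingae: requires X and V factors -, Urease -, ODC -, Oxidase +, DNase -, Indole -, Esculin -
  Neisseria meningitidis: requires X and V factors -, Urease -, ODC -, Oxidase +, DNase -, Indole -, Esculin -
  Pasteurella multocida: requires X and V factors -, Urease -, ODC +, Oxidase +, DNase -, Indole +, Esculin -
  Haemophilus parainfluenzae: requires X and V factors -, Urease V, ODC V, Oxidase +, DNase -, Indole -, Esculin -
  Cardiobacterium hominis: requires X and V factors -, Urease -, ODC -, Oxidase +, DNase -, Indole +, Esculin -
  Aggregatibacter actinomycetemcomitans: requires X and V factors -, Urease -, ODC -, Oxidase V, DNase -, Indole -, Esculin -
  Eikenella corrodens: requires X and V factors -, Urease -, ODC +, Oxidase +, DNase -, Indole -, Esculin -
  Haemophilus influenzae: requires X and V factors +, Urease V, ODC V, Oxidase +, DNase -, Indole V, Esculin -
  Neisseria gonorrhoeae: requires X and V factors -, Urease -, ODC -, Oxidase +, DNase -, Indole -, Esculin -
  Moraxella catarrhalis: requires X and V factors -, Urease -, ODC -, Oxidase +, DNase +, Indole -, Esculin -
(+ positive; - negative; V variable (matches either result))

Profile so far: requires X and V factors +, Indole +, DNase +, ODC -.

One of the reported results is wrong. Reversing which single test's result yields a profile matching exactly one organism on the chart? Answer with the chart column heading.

DNase

As reported, no row in the chart matches all 4 reactions.
Reversing requires X and V factors → still no organism matches.
Reversing ODC → still no organism matches.
Reversing DNase (to -) → unique match: Haemophilus influenzae.
Reversing Indole → still no organism matches.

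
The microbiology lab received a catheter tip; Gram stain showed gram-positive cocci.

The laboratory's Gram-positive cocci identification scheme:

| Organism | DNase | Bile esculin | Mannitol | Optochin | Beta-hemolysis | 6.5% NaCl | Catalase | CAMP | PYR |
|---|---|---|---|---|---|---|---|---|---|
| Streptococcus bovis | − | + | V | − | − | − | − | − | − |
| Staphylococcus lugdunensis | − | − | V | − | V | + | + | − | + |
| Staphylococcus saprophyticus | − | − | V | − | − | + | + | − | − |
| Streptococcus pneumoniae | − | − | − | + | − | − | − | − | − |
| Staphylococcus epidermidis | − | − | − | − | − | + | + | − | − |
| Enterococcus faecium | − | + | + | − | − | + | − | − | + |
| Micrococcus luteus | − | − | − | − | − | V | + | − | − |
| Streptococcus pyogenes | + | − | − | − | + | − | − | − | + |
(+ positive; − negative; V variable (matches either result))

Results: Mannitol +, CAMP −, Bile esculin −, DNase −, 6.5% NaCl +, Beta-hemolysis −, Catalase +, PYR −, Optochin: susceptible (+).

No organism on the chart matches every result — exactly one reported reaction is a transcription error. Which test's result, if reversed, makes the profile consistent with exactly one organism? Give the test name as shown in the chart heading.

As reported, no row in the chart matches all 9 reactions.
Reversing Mannitol → still no organism matches.
Reversing DNase → still no organism matches.
Reversing Beta-hemolysis → still no organism matches.
Reversing CAMP → still no organism matches.
Reversing PYR → still no organism matches.
Reversing 6.5% NaCl → still no organism matches.
Reversing Catalase → still no organism matches.
Reversing Optochin (to −) → unique match: Staphylococcus saprophyticus.
Reversing Bile esculin → still no organism matches.

Optochin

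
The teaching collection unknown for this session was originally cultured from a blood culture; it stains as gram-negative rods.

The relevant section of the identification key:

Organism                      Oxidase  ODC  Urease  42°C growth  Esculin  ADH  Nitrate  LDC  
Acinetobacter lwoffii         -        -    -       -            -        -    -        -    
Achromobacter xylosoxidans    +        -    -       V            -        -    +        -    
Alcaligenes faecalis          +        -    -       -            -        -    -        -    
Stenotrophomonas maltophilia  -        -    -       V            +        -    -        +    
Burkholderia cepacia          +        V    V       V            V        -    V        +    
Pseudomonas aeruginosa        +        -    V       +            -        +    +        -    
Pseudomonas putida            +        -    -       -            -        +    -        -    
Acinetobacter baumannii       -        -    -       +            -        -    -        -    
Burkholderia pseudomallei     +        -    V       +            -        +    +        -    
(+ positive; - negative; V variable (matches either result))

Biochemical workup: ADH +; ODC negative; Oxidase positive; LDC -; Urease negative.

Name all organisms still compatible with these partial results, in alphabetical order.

Burkholderia pseudomallei, Pseudomonas aeruginosa, Pseudomonas putida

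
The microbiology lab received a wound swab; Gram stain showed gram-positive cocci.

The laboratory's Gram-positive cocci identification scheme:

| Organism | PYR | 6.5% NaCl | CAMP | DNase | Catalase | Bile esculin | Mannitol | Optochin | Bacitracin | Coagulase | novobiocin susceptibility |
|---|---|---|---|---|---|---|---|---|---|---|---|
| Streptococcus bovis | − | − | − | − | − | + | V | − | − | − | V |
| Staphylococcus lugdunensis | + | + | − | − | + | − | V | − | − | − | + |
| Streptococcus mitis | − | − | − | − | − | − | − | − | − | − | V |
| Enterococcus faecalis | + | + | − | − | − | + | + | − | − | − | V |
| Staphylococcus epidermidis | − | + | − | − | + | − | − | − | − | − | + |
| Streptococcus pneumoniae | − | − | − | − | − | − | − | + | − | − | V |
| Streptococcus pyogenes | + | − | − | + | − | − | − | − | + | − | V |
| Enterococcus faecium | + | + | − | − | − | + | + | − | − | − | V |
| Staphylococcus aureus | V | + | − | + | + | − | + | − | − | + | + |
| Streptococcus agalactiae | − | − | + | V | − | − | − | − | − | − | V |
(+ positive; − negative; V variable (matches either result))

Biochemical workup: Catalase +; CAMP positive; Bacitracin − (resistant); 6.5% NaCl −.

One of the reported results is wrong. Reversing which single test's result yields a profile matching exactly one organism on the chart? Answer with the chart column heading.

As reported, no row in the chart matches all 4 reactions.
Reversing Bacitracin → still no organism matches.
Reversing 6.5% NaCl → still no organism matches.
Reversing CAMP → still no organism matches.
Reversing Catalase (to −) → unique match: Streptococcus agalactiae.

Catalase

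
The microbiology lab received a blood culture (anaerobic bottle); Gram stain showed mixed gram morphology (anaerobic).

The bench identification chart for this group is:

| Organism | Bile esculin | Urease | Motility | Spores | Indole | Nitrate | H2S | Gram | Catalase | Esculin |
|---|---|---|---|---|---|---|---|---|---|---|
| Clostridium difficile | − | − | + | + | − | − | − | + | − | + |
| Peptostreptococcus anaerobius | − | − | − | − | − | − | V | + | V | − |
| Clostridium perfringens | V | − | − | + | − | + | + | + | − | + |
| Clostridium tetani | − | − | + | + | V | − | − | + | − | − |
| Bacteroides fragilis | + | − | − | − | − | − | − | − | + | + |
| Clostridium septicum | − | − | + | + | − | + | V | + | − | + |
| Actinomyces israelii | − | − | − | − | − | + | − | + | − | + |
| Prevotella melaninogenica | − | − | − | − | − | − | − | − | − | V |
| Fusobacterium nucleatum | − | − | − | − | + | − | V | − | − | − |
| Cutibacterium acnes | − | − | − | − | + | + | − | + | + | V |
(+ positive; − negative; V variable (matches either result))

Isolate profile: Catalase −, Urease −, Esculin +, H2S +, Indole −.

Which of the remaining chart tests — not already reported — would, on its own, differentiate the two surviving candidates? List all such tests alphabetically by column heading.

Motility

Indole −: excludes Fusobacterium nucleatum, Cutibacterium acnes — 8 left.
Urease −: all 8 remaining candidates are consistent.
Esculin +: excludes Peptostreptococcus anaerobius, Clostridium tetani — 6 left.
Catalase −: excludes Bacteroides fragilis — 5 left.
H2S +: excludes Clostridium difficile, Actinomyces israelii, Prevotella melaninogenica — 2 left.
Two candidates remain: Clostridium perfringens and Clostridium septicum.
  Bile esculin: V vs − — variable for at least one, does not separate.
  Motility: Clostridium perfringens −, Clostridium septicum + — discriminates.
  Spores: + vs + — same for both, does not separate.
  Nitrate: + vs + — same for both, does not separate.
  Gram: + vs + — same for both, does not separate.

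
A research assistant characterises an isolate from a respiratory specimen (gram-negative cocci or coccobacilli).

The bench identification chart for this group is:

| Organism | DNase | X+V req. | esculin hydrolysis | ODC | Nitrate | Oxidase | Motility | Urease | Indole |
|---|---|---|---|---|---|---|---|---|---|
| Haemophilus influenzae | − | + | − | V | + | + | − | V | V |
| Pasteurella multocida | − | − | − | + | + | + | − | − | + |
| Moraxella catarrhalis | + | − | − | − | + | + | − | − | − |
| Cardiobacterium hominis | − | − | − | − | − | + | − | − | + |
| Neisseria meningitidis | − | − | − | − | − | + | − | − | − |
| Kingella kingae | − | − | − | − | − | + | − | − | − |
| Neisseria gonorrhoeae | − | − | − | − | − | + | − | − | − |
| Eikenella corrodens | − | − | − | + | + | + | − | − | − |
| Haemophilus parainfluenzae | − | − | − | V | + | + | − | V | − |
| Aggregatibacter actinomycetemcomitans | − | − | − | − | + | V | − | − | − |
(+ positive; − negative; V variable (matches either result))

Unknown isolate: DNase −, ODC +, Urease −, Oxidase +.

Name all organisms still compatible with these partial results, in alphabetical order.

Eikenella corrodens, Haemophilus influenzae, Haemophilus parainfluenzae, Pasteurella multocida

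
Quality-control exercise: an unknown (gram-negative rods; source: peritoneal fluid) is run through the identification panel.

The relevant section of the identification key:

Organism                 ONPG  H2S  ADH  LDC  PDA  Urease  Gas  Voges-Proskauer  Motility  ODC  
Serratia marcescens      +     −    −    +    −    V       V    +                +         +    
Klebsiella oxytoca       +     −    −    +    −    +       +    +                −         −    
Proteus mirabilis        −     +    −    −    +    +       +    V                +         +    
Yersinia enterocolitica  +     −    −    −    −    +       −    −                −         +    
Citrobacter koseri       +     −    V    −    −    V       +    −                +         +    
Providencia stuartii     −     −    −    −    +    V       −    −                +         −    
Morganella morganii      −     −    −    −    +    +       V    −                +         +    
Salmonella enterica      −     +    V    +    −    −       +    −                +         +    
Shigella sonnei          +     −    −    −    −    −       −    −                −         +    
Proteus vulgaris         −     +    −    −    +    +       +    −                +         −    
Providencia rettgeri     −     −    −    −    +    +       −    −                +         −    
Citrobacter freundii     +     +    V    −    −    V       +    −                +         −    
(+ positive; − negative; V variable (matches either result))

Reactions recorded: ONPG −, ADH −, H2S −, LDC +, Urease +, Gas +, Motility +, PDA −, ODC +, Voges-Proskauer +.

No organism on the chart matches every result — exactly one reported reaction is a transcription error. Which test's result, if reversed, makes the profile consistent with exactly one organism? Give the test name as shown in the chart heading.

ONPG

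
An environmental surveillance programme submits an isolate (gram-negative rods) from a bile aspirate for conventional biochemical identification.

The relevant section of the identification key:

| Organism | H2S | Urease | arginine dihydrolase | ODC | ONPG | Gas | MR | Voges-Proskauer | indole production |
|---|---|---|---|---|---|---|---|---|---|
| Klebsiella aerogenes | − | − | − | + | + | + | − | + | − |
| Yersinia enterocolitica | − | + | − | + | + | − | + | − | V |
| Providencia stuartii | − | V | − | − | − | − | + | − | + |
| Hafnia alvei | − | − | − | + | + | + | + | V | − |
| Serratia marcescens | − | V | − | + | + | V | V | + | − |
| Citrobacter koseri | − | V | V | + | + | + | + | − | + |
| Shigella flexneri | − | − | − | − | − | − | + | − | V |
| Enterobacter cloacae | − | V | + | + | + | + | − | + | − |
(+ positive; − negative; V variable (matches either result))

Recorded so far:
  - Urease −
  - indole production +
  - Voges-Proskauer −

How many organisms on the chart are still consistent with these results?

3

indole production +: excludes Klebsiella aerogenes, Hafnia alvei, Serratia marcescens, Enterobacter cloacae — 4 left.
Voges-Proskauer −: all 4 remaining candidates are consistent.
Urease −: excludes Yersinia enterocolitica — 3 left.
Still consistent: Citrobacter koseri, Providencia stuartii, Shigella flexneri.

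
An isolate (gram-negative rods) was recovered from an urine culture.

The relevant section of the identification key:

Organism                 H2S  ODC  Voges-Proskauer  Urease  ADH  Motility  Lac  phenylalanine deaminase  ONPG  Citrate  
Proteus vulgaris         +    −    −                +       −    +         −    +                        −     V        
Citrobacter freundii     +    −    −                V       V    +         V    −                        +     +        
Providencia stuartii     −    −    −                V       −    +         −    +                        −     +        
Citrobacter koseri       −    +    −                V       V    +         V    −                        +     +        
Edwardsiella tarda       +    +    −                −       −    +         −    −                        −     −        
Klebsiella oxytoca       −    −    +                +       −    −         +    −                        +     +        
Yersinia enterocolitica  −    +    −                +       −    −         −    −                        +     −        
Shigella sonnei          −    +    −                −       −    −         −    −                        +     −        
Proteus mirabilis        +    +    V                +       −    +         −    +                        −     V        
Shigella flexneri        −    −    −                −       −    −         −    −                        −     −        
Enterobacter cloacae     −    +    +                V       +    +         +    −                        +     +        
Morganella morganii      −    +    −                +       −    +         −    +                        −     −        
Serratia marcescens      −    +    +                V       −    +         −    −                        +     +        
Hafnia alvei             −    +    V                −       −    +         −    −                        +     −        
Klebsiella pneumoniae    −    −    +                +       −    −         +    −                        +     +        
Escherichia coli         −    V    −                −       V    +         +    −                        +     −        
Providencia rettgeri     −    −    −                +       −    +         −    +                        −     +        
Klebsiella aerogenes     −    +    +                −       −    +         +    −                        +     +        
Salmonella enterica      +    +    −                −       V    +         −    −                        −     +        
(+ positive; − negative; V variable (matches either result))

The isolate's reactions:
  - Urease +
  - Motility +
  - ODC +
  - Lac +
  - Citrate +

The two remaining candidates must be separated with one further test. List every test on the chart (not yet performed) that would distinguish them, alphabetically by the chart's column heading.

ODC +: excludes 7 organisms — 12 left.
Citrate +: excludes 6 organisms — 6 left.
Motility +: all 6 remaining candidates are consistent.
Lac +: excludes Proteus mirabilis, Serratia marcescens, Salmonella enterica — 3 left.
Urease +: excludes Klebsiella aerogenes — 2 left.
Two candidates remain: Citrobacter koseri and Enterobacter cloacae.
  H2S: − vs − — same for both, does not separate.
  Voges-Proskauer: Citrobacter koseri −, Enterobacter cloacae + — discriminates.
  ADH: V vs + — variable for at least one, does not separate.
  phenylalanine deaminase: − vs − — same for both, does not separate.
  ONPG: + vs + — same for both, does not separate.

Voges-Proskauer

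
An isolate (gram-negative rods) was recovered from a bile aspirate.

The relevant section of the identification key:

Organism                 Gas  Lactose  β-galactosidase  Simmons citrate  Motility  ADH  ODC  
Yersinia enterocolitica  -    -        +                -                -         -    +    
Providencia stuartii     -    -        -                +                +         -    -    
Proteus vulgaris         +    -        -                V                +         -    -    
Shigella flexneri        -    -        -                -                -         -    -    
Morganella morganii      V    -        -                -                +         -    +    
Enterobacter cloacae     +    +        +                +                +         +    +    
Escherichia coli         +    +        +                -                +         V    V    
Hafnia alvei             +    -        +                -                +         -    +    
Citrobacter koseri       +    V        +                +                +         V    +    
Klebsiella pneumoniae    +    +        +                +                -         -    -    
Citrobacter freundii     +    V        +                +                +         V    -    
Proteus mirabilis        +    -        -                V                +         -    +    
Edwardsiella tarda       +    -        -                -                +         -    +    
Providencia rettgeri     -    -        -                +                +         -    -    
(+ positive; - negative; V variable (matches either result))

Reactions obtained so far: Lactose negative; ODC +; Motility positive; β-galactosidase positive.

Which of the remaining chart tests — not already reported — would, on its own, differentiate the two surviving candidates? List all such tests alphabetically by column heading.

Simmons citrate

Lactose -: excludes Enterobacter cloacae, Escherichia coli, Klebsiella pneumoniae — 11 left.
Motility +: excludes Yersinia enterocolitica, Shigella flexneri — 9 left.
ODC +: excludes Providencia stuartii, Proteus vulgaris, Citrobacter freundii, Providencia rettgeri — 5 left.
β-galactosidase +: excludes Morganella morganii, Proteus mirabilis, Edwardsiella tarda — 2 left.
Two candidates remain: Citrobacter koseri and Hafnia alvei.
  Gas: + vs + — same for both, does not separate.
  Simmons citrate: Citrobacter koseri +, Hafnia alvei - — discriminates.
  ADH: V vs - — variable for at least one, does not separate.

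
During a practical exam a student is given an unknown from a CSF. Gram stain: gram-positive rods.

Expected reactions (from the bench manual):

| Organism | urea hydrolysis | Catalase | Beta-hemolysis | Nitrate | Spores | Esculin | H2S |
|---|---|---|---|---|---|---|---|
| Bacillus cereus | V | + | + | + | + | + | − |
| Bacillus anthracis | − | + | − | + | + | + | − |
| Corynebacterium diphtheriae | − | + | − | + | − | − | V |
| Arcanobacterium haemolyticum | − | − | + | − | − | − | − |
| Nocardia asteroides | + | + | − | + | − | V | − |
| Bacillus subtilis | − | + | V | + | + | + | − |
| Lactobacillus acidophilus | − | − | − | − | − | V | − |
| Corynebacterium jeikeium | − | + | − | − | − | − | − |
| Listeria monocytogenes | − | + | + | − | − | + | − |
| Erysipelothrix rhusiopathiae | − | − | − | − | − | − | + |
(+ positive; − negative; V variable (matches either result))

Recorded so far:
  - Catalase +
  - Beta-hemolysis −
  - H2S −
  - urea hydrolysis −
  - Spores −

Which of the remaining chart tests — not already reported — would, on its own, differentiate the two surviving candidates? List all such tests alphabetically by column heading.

H2S −: excludes Erysipelothrix rhusiopathiae — 9 left.
Beta-hemolysis −: excludes Bacillus cereus, Arcanobacterium haemolyticum, Listeria monocytogenes — 6 left.
Spores −: excludes Bacillus anthracis, Bacillus subtilis — 4 left.
urea hydrolysis −: excludes Nocardia asteroides — 3 left.
Catalase +: excludes Lactobacillus acidophilus — 2 left.
Two candidates remain: Corynebacterium diphtheriae and Corynebacterium jeikeium.
  Nitrate: Corynebacterium diphtheriae +, Corynebacterium jeikeium − — discriminates.
  Esculin: − vs − — same for both, does not separate.

Nitrate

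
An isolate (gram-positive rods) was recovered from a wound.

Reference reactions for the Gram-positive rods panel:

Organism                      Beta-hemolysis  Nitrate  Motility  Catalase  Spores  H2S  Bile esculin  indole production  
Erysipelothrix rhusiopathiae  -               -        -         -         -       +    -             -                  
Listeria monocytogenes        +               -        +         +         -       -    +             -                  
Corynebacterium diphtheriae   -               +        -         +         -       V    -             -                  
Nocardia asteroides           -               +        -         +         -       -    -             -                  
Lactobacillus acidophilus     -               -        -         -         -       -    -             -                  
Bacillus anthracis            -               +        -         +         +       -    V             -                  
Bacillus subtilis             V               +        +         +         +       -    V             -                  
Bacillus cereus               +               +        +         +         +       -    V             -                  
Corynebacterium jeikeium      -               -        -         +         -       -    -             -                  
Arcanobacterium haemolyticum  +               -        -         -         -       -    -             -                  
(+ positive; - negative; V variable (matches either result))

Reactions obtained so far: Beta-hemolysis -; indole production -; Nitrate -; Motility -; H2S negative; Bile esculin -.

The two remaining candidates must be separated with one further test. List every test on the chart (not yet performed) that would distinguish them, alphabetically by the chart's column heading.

Catalase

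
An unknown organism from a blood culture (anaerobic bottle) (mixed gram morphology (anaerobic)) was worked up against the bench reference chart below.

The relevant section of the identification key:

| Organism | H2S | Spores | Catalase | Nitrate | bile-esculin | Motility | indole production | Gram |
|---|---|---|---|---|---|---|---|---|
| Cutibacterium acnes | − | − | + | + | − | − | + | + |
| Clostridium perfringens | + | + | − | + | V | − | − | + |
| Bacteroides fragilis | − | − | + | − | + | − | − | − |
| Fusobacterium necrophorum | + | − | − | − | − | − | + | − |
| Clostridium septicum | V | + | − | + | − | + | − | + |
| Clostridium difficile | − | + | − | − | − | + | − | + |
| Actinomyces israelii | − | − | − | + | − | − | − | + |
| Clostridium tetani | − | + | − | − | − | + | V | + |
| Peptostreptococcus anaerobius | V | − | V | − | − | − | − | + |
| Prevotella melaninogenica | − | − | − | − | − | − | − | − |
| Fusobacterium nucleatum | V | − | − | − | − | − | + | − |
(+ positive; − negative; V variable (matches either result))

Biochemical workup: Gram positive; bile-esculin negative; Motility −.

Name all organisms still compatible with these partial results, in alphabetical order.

Actinomyces israelii, Clostridium perfringens, Cutibacterium acnes, Peptostreptococcus anaerobius

Gram +: excludes Bacteroides fragilis, Fusobacterium necrophorum, Prevotella melaninogenica, Fusobacterium nucleatum — 7 left.
Motility −: excludes Clostridium septicum, Clostridium difficile, Clostridium tetani — 4 left.
bile-esculin −: all 4 remaining candidates are consistent.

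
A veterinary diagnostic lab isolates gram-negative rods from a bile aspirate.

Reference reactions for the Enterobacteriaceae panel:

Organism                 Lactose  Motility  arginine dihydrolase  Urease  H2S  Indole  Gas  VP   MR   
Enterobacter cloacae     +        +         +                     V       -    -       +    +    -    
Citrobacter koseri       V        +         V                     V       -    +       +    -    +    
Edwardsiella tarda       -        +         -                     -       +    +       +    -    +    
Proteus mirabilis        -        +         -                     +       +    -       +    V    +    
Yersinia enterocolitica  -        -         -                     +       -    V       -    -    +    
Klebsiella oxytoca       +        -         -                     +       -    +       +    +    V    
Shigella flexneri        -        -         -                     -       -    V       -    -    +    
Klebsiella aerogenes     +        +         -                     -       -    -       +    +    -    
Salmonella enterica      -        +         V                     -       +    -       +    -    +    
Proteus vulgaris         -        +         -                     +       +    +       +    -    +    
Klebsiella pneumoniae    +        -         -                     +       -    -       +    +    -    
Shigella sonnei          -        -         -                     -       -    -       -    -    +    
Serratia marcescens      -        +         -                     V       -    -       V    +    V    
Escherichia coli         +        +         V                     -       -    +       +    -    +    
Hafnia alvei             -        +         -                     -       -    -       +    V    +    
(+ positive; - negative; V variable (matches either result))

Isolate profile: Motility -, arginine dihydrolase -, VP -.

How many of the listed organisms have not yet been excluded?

3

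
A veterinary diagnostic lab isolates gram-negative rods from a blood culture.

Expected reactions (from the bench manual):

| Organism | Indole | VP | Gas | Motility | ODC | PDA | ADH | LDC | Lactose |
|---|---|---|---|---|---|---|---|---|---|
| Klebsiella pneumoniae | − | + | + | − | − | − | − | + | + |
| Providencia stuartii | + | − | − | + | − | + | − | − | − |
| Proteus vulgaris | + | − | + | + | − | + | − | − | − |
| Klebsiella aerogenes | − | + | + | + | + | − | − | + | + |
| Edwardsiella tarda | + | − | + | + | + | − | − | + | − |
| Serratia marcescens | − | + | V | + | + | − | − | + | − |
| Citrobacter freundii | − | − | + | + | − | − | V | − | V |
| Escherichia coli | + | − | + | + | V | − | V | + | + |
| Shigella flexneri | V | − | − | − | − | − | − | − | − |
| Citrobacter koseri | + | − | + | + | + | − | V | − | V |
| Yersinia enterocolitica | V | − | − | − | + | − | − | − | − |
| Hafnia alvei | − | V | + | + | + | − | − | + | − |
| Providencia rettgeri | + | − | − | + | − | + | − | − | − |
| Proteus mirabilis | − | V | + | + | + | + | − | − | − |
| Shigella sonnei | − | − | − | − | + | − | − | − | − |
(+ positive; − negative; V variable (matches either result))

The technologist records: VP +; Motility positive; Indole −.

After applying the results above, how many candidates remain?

4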